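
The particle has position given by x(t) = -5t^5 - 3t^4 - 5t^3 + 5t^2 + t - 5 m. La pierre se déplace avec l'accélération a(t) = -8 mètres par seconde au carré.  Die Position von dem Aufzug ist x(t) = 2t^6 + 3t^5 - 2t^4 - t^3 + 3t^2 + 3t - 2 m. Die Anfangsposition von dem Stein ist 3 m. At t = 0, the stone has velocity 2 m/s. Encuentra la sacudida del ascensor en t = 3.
Debemos derivar nuestra ecuación de la posición x(t) = 2·t^6 + 3·t^5 - 2·t^4 - t^3 + 3·t^2 + 3·t - 2 3 veces. La derivada de la posición da la velocidad: v(t) = 12·t^5 + 15·t^4 - 8·t^3 - 3·t^2 + 6·t + 3. Tomando d/dt de v(t), encontramos a(t) = 60·t^4 + 60·t^3 - 24·t^2 - 6·t + 6. Derivando la aceleración, obtenemos la sacudida: j(t) = 240·t^3 + 180·t^2 - 48·t - 6. Usando j(t) = 240·t^3 + 180·t^2 - 48·t - 6 y sustituyendo t = 3, encontramos j = 7950.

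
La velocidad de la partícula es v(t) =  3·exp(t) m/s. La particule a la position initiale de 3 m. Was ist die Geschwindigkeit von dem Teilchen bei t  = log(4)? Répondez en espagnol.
Tenemos la velocidad v(t) = 3·exp(t). Sustituyendo t = log(4): v(log(4)) = 12.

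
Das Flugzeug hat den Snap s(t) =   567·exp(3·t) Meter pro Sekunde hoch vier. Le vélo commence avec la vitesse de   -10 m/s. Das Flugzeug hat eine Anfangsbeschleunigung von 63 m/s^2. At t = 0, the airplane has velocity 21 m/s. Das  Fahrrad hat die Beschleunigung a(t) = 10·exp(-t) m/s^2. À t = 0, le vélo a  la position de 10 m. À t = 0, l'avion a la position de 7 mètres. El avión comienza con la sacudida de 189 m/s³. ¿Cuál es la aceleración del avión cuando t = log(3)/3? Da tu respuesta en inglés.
To find the answer, we compute 2 antiderivatives of s(t) = 567·exp(3·t). Finding the integral of s(t) and using j(0) = 189: j(t) = 189·exp(3·t). Integrating jerk and using the initial condition a(0) = 63, we get a(t) = 63·exp(3·t). From the given acceleration equation a(t) = 63·exp(3·t), we substitute t = log(3)/3 to get a = 189.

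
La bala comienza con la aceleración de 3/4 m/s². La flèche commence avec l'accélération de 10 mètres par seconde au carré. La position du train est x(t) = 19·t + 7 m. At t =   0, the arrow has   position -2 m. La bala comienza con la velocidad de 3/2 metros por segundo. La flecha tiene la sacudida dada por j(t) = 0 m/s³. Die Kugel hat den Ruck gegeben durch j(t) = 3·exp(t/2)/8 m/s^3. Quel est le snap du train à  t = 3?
Pour résoudre ceci, nous devons prendre 4 dérivées de notre équation de la position x(t) = 19·t + 7. La dérivée de la position donne la vitesse: v(t) = 19. La dérivée de la vitesse donne l'accélération: a(t) = 0. La dérivée de l'accélération donne le jerk: j(t) = 0. La dérivée du jerk donne le snap: s(t) = 0. Nous avons le snap s(t) = 0. En substituant t = 3: s(3) = 0.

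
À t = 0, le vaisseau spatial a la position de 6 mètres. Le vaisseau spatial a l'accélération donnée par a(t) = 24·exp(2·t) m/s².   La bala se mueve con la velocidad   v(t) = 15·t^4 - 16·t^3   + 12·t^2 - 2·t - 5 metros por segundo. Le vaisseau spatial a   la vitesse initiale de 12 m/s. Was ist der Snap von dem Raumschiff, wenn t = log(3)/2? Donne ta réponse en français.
En partant de l'accélération a(t) = 24·exp(2·t), nous prenons 2 dérivées. La dérivée de l'accélération donne le jerk: j(t) = 48·exp(2·t). En prenant d/dt de j(t), nous trouvons s(t) = 96·exp(2·t). Nous avons le snap s(t) = 96·exp(2·t). En substituant t = log(3)/2: s(log(3)/2) = 288.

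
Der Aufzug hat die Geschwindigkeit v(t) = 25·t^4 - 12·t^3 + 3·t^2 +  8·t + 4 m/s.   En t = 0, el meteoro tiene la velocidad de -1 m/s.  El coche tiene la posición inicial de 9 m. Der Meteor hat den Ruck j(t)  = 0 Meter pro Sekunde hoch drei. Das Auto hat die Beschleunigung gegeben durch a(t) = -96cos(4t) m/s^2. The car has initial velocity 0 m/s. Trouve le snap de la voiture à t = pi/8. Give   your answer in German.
Wir müssen unsere Gleichung für die Beschleunigung a(t) = -96·cos(4·t) 2-mal ableiten. Die Ableitung von der Beschleunigung ergibt den Ruck: j(t) = 384·sin(4·t). Durch Ableiten von dem Ruck erhalten wir den Snap: s(t) = 1536·cos(4·t). Wir haben den Snap s(t) = 1536·cos(4·t). Durch Einsetzen von t = pi/8: s(pi/8) = 0.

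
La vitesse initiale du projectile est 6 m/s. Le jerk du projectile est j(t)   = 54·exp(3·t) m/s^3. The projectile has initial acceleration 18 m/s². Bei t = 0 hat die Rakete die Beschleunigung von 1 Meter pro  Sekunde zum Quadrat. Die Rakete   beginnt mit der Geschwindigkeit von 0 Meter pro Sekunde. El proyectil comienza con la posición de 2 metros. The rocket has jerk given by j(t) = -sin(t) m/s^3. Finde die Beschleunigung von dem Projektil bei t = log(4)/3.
Um dies zu lösen, müssen wir 1 Integral unserer Gleichung für den Ruck j(t) = 54·exp(3·t) finden. Die Stammfunktion von dem Ruck, mit a(0) = 18, ergibt die Beschleunigung: a(t) = 18·exp(3·t). Mit a(t) = 18·exp(3·t) und Einsetzen von t = log(4)/3, finden wir a = 72.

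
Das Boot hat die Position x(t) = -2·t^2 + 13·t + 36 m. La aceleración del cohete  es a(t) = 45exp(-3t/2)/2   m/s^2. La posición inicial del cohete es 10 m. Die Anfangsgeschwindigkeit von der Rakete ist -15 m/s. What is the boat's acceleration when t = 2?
To solve this, we need to take 2 derivatives of our position equation x(t) = -2·t^2 + 13·t + 36. The derivative of position gives velocity: v(t) = 13 - 4·t. Differentiating velocity, we get acceleration: a(t) = -4. We have acceleration a(t) = -4. Substituting t = 2: a(2) = -4.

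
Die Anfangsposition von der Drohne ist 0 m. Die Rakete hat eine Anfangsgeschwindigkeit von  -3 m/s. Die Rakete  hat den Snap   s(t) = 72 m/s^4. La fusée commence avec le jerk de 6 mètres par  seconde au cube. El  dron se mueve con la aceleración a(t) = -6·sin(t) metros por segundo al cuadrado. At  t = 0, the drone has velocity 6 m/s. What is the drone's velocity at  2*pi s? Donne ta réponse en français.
Nous devons intégrer notre équation de l'accélération a(t) = -6·sin(t) 1 fois. En intégrant l'accélération et en utilisant la condition initiale v(0) = 6, nous obtenons v(t) = 6·cos(t). Nous avons la vitesse v(t) = 6·cos(t). En substituant t = 2*pi: v(2*pi) = 6.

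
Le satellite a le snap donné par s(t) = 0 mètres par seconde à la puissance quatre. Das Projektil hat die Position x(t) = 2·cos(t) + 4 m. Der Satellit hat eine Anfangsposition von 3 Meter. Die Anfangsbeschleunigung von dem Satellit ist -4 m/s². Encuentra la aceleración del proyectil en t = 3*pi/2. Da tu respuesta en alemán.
Um dies zu lösen, müssen wir 2 Ableitungen unserer Gleichung für die Position x(t) = 2·cos(t) + 4 nehmen. Mit d/dt von x(t) finden wir v(t) = -2·sin(t). Die Ableitung von der Geschwindigkeit ergibt die Beschleunigung: a(t) = -2·cos(t). Aus der Gleichung für die Beschleunigung a(t) = -2·cos(t), setzen wir t = 3*pi/2 ein und erhalten a = 0.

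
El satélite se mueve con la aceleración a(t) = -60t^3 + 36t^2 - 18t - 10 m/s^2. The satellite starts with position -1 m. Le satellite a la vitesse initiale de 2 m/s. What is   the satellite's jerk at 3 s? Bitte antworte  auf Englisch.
Starting from acceleration a(t) = -60·t^3 + 36·t^2 - 18·t - 10, we take 1 derivative. The derivative of acceleration gives jerk: j(t) = -180·t^2 + 72·t - 18. Using j(t) = -180·t^2 + 72·t - 18 and substituting t = 3, we find j = -1422.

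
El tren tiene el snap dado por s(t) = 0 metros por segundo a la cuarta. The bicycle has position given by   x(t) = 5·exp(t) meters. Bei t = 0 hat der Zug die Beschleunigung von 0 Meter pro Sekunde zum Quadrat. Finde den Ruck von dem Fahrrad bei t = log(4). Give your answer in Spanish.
Debemos derivar nuestra ecuación de la posición x(t) = 5·exp(t) 3 veces. Derivando la posición, obtenemos la velocidad: v(t) = 5·exp(t). Derivando la velocidad, obtenemos la aceleración: a(t) = 5·exp(t). Derivando la aceleración, obtenemos la sacudida: j(t) = 5·exp(t). De la ecuación de la sacudida j(t) = 5·exp(t), sustituimos t = log(4) para obtener j = 20.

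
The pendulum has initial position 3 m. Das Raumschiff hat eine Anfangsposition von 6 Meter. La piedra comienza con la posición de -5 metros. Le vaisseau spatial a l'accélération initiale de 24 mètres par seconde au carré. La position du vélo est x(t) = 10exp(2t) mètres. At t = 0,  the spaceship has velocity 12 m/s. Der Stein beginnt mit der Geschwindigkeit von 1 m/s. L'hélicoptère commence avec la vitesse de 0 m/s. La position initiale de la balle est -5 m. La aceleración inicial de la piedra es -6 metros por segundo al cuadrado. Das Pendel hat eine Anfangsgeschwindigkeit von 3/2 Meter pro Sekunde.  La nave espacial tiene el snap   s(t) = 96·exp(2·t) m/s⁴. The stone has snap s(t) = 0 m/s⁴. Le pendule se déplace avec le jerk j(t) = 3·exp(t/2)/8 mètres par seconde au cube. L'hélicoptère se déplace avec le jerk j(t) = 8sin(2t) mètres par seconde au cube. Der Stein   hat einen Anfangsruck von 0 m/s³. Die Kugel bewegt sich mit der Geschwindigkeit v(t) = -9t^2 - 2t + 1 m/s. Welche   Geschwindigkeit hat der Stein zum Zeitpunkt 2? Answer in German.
Ausgehend von dem Snap s(t) = 0, nehmen wir 3 Integrale. Durch Integration von dem Snap und Verwendung der Anfangsbedingung j(0) = 0, erhalten wir j(t) = 0. Die Stammfunktion von dem Ruck, mit a(0) = -6, ergibt die Beschleunigung: a(t) = -6. Die Stammfunktion von der Beschleunigung ist die Geschwindigkeit. Mit v(0) = 1 erhalten wir v(t) = 1 - 6·t. Mit v(t) = 1 - 6·t und Einsetzen von t = 2, finden wir v = -11.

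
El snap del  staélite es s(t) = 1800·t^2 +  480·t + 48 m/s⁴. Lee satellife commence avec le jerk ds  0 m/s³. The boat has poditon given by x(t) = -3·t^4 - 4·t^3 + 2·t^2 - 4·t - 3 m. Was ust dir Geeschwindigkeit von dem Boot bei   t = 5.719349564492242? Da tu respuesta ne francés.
Nous devons dériver notre équation de la position x(t) = -3·t^4 - 4·t^3 + 2·t^2 - 4·t - 3 1 fois. En dérivant la position, nous obtenons la vitesse: v(t) = -12·t^3 - 12·t^2 + 4·t - 4. En utilisant v(t) = -12·t^3 - 12·t^2 + 4·t - 4 et en substituant t = 5.719349564492242, nous trouvons v = -2618.67905461863.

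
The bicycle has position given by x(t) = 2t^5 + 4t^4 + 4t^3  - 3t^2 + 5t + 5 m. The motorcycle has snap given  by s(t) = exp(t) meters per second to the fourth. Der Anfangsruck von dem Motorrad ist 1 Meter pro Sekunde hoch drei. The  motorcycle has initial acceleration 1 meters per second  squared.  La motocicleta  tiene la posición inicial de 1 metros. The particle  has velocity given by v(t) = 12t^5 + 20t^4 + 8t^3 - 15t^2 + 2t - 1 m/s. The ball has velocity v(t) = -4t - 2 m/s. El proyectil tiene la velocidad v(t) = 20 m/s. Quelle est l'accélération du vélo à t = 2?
En partant de la position x(t) = 2·t^5 + 4·t^4 + 4·t^3 - 3·t^2 + 5·t + 5, nous prenons 2 dérivées. En prenant d/dt de x(t), nous trouvons v(t) = 10·t^4 + 16·t^3 + 12·t^2 - 6·t + 5. En dérivant la vitesse, nous obtenons l'accélération: a(t) = 40·t^3 + 48·t^2 + 24·t - 6. Nous avons l'accélération a(t) = 40·t^3 + 48·t^2 + 24·t - 6. En substituant t = 2: a(2) = 554.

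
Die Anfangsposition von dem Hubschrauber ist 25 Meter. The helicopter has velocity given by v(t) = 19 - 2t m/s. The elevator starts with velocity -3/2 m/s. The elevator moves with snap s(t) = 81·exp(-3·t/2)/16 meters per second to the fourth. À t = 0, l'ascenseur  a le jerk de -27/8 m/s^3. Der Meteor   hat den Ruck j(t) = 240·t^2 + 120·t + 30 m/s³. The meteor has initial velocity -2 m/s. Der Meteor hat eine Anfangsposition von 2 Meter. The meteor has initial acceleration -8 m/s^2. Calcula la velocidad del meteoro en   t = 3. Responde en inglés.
We need to integrate our jerk equation j(t) = 240·t^2 + 120·t + 30 2 times. Finding the integral of j(t) and using a(0) = -8: a(t) = 80·t^3 + 60·t^2 + 30·t - 8. Finding the integral of a(t) and using v(0) = -2: v(t) = 20·t^4 + 20·t^3 + 15·t^2 - 8·t - 2. From the given velocity equation v(t) = 20·t^4 + 20·t^3 + 15·t^2 - 8·t - 2, we substitute t = 3 to get v = 2269.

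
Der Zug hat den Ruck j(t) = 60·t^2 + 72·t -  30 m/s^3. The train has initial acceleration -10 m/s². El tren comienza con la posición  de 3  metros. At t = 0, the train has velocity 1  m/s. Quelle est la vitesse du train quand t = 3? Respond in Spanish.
Partiendo de la sacudida j(t) = 60·t^2 + 72·t - 30, tomamos 2 integrales. La antiderivada de la sacudida es la aceleración. Usando a(0) = -10, obtenemos a(t) = 20·t^3 + 36·t^2 - 30·t - 10. Tomando ∫a(t)dt y aplicando v(0) = 1, encontramos v(t) = 5·t^4 + 12·t^3 - 15·t^2 - 10·t + 1. Usando v(t) = 5·t^4 + 12·t^3 - 15·t^2 - 10·t + 1 y sustituyendo t = 3, encontramos v = 565.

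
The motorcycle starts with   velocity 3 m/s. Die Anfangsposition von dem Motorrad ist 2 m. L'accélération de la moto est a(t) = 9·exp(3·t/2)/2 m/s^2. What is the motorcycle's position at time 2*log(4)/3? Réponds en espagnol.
Necesitamos integrar nuestra ecuación de la aceleración a(t) = 9·exp(3·t/2)/2 2 veces. La integral de la aceleración es la velocidad. Usando v(0) = 3, obtenemos v(t) = 3·exp(3·t/2). La antiderivada de la velocidad es la posición. Usando x(0) = 2, obtenemos x(t) = 2·exp(3·t/2). Tenemos la posición x(t) = 2·exp(3·t/2). Sustituyendo t = 2*log(4)/3: x(2*log(4)/3) = 8.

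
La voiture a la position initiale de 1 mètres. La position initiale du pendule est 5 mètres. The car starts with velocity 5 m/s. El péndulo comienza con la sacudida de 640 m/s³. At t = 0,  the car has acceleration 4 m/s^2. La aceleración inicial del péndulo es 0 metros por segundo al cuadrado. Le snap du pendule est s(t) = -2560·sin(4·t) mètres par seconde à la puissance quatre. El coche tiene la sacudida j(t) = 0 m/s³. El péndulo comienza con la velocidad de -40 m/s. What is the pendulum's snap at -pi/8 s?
From the given snap equation s(t) = -2560·sin(4·t), we substitute t = -pi/8 to get s = 2560.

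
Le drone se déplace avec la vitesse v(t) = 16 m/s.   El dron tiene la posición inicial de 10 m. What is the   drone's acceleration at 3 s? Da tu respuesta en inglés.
We must differentiate our velocity equation v(t) = 16 1 time. Differentiating velocity, we get acceleration: a(t) = 0. From the given acceleration equation a(t) = 0, we substitute t = 3 to get a = 0.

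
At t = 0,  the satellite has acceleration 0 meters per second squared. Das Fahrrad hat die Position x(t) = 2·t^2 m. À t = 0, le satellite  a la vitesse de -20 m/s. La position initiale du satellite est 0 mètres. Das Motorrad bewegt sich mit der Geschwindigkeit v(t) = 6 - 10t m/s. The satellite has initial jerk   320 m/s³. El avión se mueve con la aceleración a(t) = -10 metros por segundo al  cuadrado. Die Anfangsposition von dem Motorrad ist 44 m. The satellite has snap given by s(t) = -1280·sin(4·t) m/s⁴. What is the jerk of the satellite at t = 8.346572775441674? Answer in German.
Um dies zu lösen, müssen wir 1 Stammfunktion unserer Gleichung für den Snap s(t) = -1280·sin(4·t) finden. Das Integral von dem Snap ist der Ruck. Mit j(0) = 320 erhalten wir j(t) = 320·cos(4·t). Wir haben den Ruck j(t) = 320·cos(4·t). Durch Einsetzen von t = 8.346572775441674: j(8.346572775441674) = -124.486600920324.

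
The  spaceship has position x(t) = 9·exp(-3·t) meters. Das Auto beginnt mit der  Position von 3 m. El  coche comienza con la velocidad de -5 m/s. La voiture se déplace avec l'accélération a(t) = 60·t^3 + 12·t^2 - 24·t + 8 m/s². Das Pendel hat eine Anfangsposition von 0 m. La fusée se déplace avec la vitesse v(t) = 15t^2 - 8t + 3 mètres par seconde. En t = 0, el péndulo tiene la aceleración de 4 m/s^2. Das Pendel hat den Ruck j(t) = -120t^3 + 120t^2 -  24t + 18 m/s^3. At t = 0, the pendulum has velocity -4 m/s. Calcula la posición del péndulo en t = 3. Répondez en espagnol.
Debemos encontrar la integral de nuestra ecuación de la sacudida j(t) = -120·t^3 + 120·t^2 - 24·t + 18 3 veces. Tomando ∫j(t)dt y aplicando a(0) = 4, encontramos a(t) = -30·t^4 + 40·t^3 - 12·t^2 + 18·t + 4. Integrando la aceleración y usando la condición inicial v(0) = -4, obtenemos v(t) = -6·t^5 + 10·t^4 - 4·t^3 + 9·t^2 + 4·t - 4. Tomando ∫v(t)dt y aplicando x(0) = 0, encontramos x(t) = -t^6 + 2·t^5 - t^4 + 3·t^3 + 2·t^2 - 4·t. De la ecuación de la posición x(t) = -t^6 + 2·t^5 - t^4 + 3·t^3 + 2·t^2 - 4·t, sustituimos t = 3 para obtener x = -237.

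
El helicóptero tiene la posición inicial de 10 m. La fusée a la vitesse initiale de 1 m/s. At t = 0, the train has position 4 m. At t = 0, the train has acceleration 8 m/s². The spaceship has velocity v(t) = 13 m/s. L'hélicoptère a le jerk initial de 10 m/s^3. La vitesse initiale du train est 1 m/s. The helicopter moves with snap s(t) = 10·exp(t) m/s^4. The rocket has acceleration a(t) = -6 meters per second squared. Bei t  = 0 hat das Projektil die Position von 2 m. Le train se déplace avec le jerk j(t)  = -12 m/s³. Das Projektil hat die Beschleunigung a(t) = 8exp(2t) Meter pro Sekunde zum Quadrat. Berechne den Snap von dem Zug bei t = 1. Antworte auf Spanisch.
Partiendo de la sacudida j(t) = -12, tomamos 1 derivada. La derivada de la sacudida da el snap: s(t) = 0. Tenemos el snap s(t) = 0. Sustituyendo t = 1: s(1) = 0.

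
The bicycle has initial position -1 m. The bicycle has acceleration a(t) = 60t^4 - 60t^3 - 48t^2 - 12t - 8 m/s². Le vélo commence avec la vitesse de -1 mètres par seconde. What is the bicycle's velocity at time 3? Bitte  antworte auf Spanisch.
Para resolver esto, necesitamos tomar 1 integral de nuestra ecuación de la aceleración a(t) = 60·t^4 - 60·t^3 - 48·t^2 - 12·t - 8. Tomando ∫a(t)dt y aplicando v(0) = -1, encontramos v(t) = 12·t^5 - 15·t^4 - 16·t^3 - 6·t^2 - 8·t - 1. De la ecuación de la velocidad v(t) = 12·t^5 - 15·t^4 - 16·t^3 - 6·t^2 - 8·t - 1, sustituimos t = 3 para obtener v = 1190.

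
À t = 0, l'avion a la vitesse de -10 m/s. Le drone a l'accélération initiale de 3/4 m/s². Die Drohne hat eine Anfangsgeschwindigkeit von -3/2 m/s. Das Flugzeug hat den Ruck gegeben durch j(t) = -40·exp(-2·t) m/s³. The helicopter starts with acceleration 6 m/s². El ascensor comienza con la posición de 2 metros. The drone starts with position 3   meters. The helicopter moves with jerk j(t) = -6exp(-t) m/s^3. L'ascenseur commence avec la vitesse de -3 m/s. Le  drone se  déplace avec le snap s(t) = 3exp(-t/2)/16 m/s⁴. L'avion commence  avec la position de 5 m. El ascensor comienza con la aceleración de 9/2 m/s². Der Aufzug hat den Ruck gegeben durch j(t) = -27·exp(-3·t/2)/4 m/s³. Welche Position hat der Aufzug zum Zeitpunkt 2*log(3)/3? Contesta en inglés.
To find the answer, we compute 3 antiderivatives of j(t) = -27·exp(-3·t/2)/4. Taking ∫j(t)dt and applying a(0) = 9/2, we find a(t) = 9·exp(-3·t/2)/2. Finding the antiderivative of a(t) and using v(0) = -3: v(t) = -3·exp(-3·t/2). The integral of velocity is position. Using x(0) = 2, we get x(t) = 2·exp(-3·t/2). From the given position equation x(t) = 2·exp(-3·t/2), we substitute t = 2*log(3)/3 to get x = 2/3.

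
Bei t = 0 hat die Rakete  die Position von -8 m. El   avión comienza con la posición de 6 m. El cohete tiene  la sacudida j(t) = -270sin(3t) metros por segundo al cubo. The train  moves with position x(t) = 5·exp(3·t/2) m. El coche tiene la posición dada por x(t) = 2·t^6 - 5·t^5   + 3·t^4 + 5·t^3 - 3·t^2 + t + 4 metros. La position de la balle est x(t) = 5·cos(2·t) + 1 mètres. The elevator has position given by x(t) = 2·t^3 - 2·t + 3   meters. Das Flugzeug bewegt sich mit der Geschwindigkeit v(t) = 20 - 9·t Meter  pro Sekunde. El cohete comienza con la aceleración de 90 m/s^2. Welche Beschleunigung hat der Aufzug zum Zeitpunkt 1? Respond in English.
To solve this, we need to take 2 derivatives of our position equation x(t) = 2·t^3 - 2·t + 3. Differentiating position, we get velocity: v(t) = 6·t^2 - 2. Differentiating velocity, we get acceleration: a(t) = 12·t. From the given acceleration equation a(t) = 12·t, we substitute t = 1 to get a = 12.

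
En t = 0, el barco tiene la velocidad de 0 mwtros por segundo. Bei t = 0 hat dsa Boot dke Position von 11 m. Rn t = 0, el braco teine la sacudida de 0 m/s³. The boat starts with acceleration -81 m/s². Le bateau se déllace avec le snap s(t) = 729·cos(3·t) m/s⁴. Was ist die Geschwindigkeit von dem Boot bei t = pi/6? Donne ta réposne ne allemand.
Wir müssen unsere Gleichung für den Snap s(t) = 729·cos(3·t) 3-mal integrieren. Die Stammfunktion von dem Snap ist der Ruck. Mit j(0) = 0 erhalten wir j(t) = 243·sin(3·t). Die Stammfunktion von dem Ruck ist die Beschleunigung. Mit a(0) = -81 erhalten wir a(t) = -81·cos(3·t). Durch Integration von der Beschleunigung und Verwendung der Anfangsbedingung v(0) = 0, erhalten wir v(t) = -27·sin(3·t). Wir haben die Geschwindigkeit v(t) = -27·sin(3·t). Durch Einsetzen von t = pi/6: v(pi/6) = -27.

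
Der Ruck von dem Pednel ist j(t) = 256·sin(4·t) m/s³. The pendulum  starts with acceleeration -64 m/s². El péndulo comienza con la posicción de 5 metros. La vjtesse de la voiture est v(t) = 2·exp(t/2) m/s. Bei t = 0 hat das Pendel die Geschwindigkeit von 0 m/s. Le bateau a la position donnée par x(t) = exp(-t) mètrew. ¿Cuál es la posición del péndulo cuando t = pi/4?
Partiendo de la sacudida j(t) = 256·sin(4·t), tomamos 3 integrales. La integral de la sacudida es la aceleración. Usando a(0) = -64, obtenemos a(t) = -64·cos(4·t). La integral de la aceleración es la velocidad. Usando v(0) = 0, obtenemos v(t) = -16·sin(4·t). La integral de la velocidad, con x(0) = 5, da la posición: x(t) = 4·cos(4·t) + 1. Usando x(t) = 4·cos(4·t) + 1 y sustituyendo t = pi/4, encontramos x = -3.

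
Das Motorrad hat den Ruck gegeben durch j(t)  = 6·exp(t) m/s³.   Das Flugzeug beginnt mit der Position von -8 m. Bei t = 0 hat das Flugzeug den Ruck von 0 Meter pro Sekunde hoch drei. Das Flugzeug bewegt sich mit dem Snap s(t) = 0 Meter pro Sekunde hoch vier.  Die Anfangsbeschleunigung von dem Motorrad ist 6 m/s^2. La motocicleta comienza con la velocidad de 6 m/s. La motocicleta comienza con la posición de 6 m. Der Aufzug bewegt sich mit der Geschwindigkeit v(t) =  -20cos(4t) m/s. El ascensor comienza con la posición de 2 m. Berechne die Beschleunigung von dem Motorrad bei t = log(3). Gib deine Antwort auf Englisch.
To find the answer, we compute 1 integral of j(t) = 6·exp(t). Integrating jerk and using the initial condition a(0) = 6, we get a(t) = 6·exp(t). Using a(t) = 6·exp(t) and substituting t = log(3), we find a = 18.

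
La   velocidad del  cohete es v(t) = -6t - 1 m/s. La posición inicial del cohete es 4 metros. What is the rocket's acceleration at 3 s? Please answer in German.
Um dies zu lösen, müssen wir 1 Ableitung unserer Gleichung für die Geschwindigkeit v(t) = -6·t - 1 nehmen. Die Ableitung von der Geschwindigkeit ergibt die Beschleunigung: a(t) = -6. Aus der Gleichung für die Beschleunigung a(t) = -6, setzen wir t = 3 ein und erhalten a = -6.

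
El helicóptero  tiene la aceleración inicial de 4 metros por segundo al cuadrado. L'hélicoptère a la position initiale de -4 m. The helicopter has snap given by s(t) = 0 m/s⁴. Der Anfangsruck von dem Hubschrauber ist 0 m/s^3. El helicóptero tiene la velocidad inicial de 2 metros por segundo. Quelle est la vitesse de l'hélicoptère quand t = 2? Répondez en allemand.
Ausgehend von dem Snap s(t) = 0, nehmen wir 3 Integrale. Das Integral von dem Snap ist der Ruck. Mit j(0) = 0 erhalten wir j(t) = 0. Mit ∫j(t)dt und Anwendung von a(0) = 4, finden wir a(t) = 4. Mit ∫a(t)dt und Anwendung von v(0) = 2, finden wir v(t) = 4·t + 2. Wir haben die Geschwindigkeit v(t) = 4·t + 2. Durch Einsetzen von t = 2: v(2) = 10.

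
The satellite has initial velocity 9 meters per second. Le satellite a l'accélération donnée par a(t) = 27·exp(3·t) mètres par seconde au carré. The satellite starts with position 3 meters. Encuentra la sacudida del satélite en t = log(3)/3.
Partiendo de la aceleración a(t) = 27·exp(3·t), tomamos 1 derivada. Tomando d/dt de a(t), encontramos j(t) = 81·exp(3·t). Usando j(t) = 81·exp(3·t) y sustituyendo t = log(3)/3, encontramos j = 243.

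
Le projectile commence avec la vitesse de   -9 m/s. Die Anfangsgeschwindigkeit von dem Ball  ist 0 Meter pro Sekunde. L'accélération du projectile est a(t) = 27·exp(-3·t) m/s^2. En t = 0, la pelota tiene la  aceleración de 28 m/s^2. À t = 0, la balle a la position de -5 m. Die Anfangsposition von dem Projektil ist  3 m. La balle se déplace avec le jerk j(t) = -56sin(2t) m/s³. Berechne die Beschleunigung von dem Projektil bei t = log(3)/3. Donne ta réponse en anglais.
We have acceleration a(t) = 27·exp(-3·t). Substituting t = log(3)/3: a(log(3)/3) = 9.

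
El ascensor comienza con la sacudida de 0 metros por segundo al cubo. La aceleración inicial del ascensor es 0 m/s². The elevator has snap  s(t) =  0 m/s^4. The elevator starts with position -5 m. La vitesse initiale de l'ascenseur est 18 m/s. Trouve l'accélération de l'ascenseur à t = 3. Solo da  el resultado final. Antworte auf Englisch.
a(3) = 0.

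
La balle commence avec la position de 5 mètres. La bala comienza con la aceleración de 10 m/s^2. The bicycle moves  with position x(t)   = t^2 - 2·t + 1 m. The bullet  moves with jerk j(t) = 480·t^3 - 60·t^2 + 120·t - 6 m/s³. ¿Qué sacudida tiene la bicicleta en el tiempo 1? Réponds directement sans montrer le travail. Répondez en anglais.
The jerk at t = 1 is j = 0.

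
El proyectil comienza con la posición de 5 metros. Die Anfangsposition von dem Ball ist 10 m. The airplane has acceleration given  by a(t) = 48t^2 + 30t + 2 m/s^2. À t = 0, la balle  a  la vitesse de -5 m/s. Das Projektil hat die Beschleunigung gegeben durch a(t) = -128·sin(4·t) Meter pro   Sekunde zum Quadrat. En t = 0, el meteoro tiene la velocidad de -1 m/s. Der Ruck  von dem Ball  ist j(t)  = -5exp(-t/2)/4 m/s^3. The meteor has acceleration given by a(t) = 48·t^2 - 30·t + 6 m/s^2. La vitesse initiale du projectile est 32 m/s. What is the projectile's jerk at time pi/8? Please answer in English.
Starting from acceleration a(t) = -128·sin(4·t), we take 1 derivative. Taking d/dt of a(t), we find j(t) = -512·cos(4·t). Using j(t) = -512·cos(4·t) and substituting t = pi/8, we find j = 0.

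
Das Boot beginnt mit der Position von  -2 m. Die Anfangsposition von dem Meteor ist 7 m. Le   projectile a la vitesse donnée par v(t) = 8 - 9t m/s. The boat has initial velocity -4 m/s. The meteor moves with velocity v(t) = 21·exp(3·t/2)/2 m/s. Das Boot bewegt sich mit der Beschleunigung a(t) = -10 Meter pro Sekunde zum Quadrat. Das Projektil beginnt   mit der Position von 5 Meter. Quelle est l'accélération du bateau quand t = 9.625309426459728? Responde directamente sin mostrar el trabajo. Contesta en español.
En t = 9.625309426459728, a = -10.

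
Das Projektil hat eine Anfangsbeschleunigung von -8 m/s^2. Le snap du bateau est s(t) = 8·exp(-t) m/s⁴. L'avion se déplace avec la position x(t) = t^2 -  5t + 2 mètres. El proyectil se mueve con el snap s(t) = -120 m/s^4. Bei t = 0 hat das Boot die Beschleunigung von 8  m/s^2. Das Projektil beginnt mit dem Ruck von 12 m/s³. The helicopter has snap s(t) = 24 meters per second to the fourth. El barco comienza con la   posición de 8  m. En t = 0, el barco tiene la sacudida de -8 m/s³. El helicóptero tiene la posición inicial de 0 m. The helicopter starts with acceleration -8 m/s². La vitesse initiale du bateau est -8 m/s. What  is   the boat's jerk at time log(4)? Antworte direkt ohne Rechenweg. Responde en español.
j(log(4)) = -2.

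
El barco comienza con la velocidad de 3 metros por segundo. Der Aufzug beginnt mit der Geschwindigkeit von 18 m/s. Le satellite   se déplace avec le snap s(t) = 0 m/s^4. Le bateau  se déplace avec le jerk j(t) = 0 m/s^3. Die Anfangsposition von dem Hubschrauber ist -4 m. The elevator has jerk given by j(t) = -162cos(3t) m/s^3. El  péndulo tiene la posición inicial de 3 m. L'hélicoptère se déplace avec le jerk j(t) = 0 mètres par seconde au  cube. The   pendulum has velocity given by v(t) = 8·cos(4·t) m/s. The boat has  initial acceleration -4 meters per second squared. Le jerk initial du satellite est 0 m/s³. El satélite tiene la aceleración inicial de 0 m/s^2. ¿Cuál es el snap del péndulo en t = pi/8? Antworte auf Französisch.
En partant de la vitesse v(t) = 8·cos(4·t), nous prenons 3 dérivées. En dérivant la vitesse, nous obtenons l'accélération: a(t) = -32·sin(4·t). En prenant d/dt de a(t), nous trouvons j(t) = -128·cos(4·t). La dérivée du jerk donne le snap: s(t) = 512·sin(4·t). En utilisant s(t) = 512·sin(4·t) et en substituant t = pi/8, nous trouvons s = 512.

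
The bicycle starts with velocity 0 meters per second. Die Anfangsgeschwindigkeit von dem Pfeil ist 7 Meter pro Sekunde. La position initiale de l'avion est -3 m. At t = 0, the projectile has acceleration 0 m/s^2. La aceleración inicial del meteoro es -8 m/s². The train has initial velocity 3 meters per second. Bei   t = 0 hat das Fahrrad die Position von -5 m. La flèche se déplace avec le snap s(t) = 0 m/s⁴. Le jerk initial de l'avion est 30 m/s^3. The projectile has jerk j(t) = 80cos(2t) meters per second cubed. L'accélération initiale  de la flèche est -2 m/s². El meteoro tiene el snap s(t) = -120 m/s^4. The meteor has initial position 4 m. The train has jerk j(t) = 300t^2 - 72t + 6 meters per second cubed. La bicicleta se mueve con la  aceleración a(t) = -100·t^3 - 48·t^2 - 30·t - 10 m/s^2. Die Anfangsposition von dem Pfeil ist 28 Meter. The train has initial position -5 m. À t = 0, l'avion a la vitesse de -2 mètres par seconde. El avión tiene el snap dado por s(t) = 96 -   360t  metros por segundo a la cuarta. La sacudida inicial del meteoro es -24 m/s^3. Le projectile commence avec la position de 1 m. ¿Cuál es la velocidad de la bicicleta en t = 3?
Partiendo de la aceleración a(t) = -100·t^3 - 48·t^2 - 30·t - 10, tomamos 1 integral. Tomando ∫a(t)dt y aplicando v(0) = 0, encontramos v(t) = t·(-25·t^3 - 16·t^2 - 15·t - 10). Usando v(t) = t·(-25·t^3 - 16·t^2 - 15·t - 10) y sustituyendo t = 3, encontramos v = -2622.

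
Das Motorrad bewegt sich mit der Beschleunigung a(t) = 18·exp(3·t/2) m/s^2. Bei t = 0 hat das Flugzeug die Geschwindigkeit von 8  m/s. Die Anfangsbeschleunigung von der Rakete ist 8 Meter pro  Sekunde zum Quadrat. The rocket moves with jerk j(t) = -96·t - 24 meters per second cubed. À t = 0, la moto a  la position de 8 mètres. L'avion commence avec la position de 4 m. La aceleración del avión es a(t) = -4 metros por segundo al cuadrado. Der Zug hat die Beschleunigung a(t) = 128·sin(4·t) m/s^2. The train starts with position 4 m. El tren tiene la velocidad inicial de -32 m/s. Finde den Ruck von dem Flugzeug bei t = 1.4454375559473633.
Wir müssen unsere Gleichung für die Beschleunigung a(t) = -4 1-mal ableiten. Die Ableitung von der Beschleunigung ergibt den Ruck: j(t) = 0. Mit j(t) = 0 und Einsetzen von t = 1.4454375559473633, finden wir j = 0.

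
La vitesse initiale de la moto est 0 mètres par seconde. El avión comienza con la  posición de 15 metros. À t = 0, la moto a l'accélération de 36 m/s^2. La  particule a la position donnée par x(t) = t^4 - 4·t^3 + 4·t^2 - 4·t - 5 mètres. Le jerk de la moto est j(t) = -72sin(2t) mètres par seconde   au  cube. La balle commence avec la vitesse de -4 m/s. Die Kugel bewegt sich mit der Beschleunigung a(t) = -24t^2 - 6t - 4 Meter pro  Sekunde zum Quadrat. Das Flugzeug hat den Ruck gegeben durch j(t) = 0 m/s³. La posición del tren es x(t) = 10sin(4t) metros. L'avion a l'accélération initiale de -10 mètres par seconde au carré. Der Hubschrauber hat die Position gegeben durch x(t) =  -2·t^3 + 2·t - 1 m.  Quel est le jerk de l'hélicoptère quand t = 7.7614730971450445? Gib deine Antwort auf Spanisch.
Para resolver esto, necesitamos tomar 3 derivadas de nuestra ecuación de la posición x(t) = -2·t^3 + 2·t - 1. Tomando d/dt de x(t), encontramos v(t) = 2 - 6·t^2. La derivada de la velocidad da la aceleración: a(t) = -12·t. Tomando d/dt de a(t), encontramos j(t) = -12. Usando j(t) = -12 y sustituyendo t = 7.7614730971450445, encontramos j = -12.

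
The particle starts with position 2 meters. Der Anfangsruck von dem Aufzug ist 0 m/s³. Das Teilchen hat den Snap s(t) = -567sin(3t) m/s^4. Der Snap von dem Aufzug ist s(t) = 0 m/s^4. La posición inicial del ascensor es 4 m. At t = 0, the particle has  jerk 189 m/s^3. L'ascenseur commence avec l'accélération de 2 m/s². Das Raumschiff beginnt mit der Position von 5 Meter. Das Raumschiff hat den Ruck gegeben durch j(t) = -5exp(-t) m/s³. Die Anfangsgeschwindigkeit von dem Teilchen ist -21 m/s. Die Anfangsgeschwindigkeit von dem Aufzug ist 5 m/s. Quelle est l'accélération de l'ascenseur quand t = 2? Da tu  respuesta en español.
Partiendo del snap s(t) = 0, tomamos 2 integrales. La integral del snap es la sacudida. Usando j(0) = 0, obtenemos j(t) = 0. Tomando ∫j(t)dt y aplicando a(0) = 2, encontramos a(t) = 2. Usando a(t) = 2 y sustituyendo t = 2, encontramos a = 2.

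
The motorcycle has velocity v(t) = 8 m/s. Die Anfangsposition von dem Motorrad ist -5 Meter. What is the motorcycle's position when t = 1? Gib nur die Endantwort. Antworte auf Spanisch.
La posición en t = 1 es x = 3.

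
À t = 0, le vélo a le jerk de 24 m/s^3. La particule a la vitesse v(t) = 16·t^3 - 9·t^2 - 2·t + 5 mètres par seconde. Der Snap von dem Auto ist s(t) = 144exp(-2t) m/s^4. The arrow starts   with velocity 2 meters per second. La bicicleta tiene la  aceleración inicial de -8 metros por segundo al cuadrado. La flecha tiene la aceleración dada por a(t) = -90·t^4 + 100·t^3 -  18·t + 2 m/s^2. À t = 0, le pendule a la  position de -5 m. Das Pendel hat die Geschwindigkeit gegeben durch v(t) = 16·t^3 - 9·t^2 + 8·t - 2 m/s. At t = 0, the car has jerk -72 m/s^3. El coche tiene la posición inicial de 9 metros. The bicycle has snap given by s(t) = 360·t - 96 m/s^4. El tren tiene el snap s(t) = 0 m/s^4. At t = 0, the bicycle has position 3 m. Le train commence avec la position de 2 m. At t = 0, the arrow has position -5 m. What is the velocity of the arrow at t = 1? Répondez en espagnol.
Partiendo de la aceleración a(t) = -90·t^4 + 100·t^3 - 18·t + 2, tomamos 1 antiderivada. La antiderivada de la aceleración es la velocidad. Usando v(0) = 2, obtenemos v(t) = -18·t^5 + 25·t^4 - 9·t^2 + 2·t + 2. Usando v(t) = -18·t^5 + 25·t^4 - 9·t^2 + 2·t + 2 y sustituyendo t = 1, encontramos v = 2.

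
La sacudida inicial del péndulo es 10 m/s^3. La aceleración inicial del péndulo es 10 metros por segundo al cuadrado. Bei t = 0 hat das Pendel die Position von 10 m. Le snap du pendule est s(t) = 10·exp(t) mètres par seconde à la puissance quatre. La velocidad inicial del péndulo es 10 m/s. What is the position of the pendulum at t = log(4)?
Starting from snap s(t) = 10·exp(t), we take 4 antiderivatives. The integral of snap, with j(0) = 10, gives jerk: j(t) = 10·exp(t). Finding the antiderivative of j(t) and using a(0) = 10: a(t) = 10·exp(t). The antiderivative of acceleration is velocity. Using v(0) = 10, we get v(t) = 10·exp(t). The antiderivative of velocity, with x(0) = 10, gives position: x(t) = 10·exp(t). From the given position equation x(t) = 10·exp(t), we substitute t = log(4) to get x = 40.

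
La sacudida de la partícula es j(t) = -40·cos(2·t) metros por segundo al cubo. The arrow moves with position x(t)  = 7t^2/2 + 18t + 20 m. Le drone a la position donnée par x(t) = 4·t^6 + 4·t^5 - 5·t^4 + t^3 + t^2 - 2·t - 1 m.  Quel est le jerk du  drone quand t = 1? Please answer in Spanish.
Partiendo de la posición x(t) = 4·t^6 + 4·t^5 - 5·t^4 + t^3 + t^2 - 2·t - 1, tomamos 3 derivadas. Tomando d/dt de x(t), encontramos v(t) = 24·t^5 + 20·t^4 - 20·t^3 + 3·t^2 + 2·t - 2. La derivada de la velocidad da la aceleración: a(t) = 120·t^4 + 80·t^3 - 60·t^2 + 6·t + 2. La derivada de la aceleración da la sacudida: j(t) = 480·t^3 + 240·t^2 - 120·t + 6. Tenemos la sacudida j(t) = 480·t^3 + 240·t^2 - 120·t + 6. Sustituyendo t = 1: j(1) = 606.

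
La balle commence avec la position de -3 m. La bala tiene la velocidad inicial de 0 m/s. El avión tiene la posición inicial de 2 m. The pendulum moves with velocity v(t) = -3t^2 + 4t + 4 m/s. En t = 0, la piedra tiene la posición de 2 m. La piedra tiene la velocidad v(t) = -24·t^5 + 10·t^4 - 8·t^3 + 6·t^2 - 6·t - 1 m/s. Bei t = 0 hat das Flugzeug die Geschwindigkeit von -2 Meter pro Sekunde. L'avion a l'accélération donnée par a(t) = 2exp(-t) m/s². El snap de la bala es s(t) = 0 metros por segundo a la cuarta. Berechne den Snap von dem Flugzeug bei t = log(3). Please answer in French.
En partant de l'accélération a(t) = 2·exp(-t), nous prenons 2 dérivées. En dérivant l'accélération, nous obtenons le jerk: j(t) = -2·exp(-t). En prenant d/dt de j(t), nous trouvons s(t) = 2·exp(-t). Nous avons le snap s(t) = 2·exp(-t). En substituant t = log(3): s(log(3)) = 2/3.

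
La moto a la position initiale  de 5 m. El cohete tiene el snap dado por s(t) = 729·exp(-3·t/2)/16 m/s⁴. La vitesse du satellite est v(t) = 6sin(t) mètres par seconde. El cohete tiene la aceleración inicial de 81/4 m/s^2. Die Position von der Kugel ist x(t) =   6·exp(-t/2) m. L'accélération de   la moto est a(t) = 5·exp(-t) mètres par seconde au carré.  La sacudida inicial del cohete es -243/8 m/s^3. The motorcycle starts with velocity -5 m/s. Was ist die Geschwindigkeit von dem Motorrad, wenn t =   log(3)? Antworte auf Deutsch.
Wir müssen das Integral unserer Gleichung für die Beschleunigung a(t) = 5·exp(-t) 1-mal finden. Die Stammfunktion von der Beschleunigung, mit v(0) = -5, ergibt die Geschwindigkeit: v(t) = -5·exp(-t). Mit v(t) = -5·exp(-t) und Einsetzen von t = log(3), finden wir v = -5/3.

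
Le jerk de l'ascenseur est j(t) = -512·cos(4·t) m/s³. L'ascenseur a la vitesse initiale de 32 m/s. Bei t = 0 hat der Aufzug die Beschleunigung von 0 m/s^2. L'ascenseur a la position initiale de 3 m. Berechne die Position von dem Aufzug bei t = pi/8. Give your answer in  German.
Wir müssen das Integral unserer Gleichung für den Ruck j(t) = -512·cos(4·t) 3-mal finden. Die Stammfunktion von dem Ruck, mit a(0) = 0, ergibt die Beschleunigung: a(t) = -128·sin(4·t). Mit ∫a(t)dt und Anwendung von v(0) = 32, finden wir v(t) = 32·cos(4·t). Die Stammfunktion von der Geschwindigkeit, mit x(0) = 3, ergibt die Position: x(t) = 8·sin(4·t) + 3. Wir haben die Position x(t) = 8·sin(4·t) + 3. Durch Einsetzen von t = pi/8: x(pi/8) = 11.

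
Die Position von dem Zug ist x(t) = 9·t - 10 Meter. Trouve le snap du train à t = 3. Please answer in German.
Um dies zu lösen, müssen wir 4 Ableitungen unserer Gleichung für die Position x(t) = 9·t - 10 nehmen. Mit d/dt von x(t) finden wir v(t) = 9. Mit d/dt von v(t) finden wir a(t) = 0. Durch Ableiten von der Beschleunigung erhalten wir den Ruck: j(t) = 0. Mit d/dt von j(t) finden wir s(t) = 0. Aus der Gleichung für den Snap s(t) = 0, setzen wir t = 3 ein und erhalten s = 0.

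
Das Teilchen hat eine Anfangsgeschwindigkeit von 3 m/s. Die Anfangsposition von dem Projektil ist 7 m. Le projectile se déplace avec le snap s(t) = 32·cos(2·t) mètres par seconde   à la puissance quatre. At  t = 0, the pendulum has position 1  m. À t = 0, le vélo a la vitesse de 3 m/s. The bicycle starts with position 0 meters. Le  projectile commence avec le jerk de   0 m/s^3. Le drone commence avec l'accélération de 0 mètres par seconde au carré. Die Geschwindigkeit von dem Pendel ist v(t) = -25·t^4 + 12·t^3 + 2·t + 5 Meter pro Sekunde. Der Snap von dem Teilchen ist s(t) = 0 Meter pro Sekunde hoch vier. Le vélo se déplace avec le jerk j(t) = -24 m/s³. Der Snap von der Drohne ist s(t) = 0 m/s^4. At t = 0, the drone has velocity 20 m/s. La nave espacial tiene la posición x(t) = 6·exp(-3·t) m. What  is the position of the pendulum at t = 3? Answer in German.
Wir müssen unsere Gleichung für die Geschwindigkeit v(t) = -25·t^4 + 12·t^3 + 2·t + 5 1-mal integrieren. Mit ∫v(t)dt und Anwendung von x(0) = 1, finden wir x(t) = -5·t^5 + 3·t^4 + t^2 + 5·t + 1. Aus der Gleichung für die Position x(t) = -5·t^5 + 3·t^4 + t^2 + 5·t + 1, setzen wir t = 3 ein und erhalten x = -947.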